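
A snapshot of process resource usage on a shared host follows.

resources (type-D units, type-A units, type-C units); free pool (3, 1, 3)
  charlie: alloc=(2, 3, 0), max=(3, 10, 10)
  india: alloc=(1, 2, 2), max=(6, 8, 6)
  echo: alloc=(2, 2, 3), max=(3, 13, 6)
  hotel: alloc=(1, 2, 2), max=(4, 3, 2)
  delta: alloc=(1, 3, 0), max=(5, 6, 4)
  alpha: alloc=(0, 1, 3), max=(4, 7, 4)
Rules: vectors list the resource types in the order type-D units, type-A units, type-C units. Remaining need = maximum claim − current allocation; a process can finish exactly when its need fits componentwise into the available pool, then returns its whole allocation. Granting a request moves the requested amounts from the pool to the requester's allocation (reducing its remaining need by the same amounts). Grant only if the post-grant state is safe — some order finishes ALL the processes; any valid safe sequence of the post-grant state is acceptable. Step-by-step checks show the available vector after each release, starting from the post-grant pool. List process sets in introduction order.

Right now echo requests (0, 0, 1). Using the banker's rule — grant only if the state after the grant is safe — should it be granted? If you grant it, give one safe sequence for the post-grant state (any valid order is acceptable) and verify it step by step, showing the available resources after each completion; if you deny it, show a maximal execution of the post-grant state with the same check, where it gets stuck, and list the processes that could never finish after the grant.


DENY — the pretend-granted state is unsafe.
Key observation: after hotel, delta, alpha, india the pool peaks at (6, 9, 9), and each blocked process is short somewhere: charlie on type-C units; echo on type-A units.
Pretend the grant happened; the run hotel, delta, alpha, india goes as far as possible. Step-by-step check:
  pool = (3, 1, 2)
  run hotel (needs (3, 1, 0), free (3, 1, 2)); after release of (1, 2, 2) the pool is (4, 3, 4)
  run delta (needs (4, 3, 4), free (4, 3, 4)); after release of (1, 3, 0) the pool is (5, 6, 4)
  run alpha (needs (4, 6, 1), free (5, 6, 4)); after release of (0, 1, 3) the pool is (5, 7, 7)
  run india (needs (5, 6, 4), free (5, 7, 7)); after release of (1, 2, 2) the pool is (6, 9, 9)
  charlie cannot run: need (1, 7, 10) vs free (6, 9, 9) (insufficient type-C units)
  echo cannot run: need (1, 11, 2) vs free (6, 9, 9) (insufficient type-A units)
Post-grant, the permanently blocked set is charlie and echo.


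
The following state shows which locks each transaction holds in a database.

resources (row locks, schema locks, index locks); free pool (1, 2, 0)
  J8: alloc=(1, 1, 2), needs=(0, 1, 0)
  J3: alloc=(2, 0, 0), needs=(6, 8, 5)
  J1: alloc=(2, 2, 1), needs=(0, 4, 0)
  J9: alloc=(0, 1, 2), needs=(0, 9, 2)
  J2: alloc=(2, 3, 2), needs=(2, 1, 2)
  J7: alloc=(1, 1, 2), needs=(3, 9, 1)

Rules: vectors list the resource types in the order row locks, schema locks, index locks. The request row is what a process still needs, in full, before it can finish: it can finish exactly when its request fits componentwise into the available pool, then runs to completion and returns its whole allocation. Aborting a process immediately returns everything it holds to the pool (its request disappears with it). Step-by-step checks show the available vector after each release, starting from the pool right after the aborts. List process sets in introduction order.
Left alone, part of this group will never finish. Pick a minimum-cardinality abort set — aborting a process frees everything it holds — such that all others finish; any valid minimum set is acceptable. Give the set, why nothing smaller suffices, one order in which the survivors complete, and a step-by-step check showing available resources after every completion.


Abort J7.
Key observation: aborting J7 returns (1, 1, 2), and J9 — hopeless before — runs at step 5 with the returned capacity in the pool.
Minimality: the empty abort set fails — the state is deadlocked as it stands.
One survivor order: J8, J1, J2, J3, J9. Step-by-step check (post-abort pool first):
  pool = (2, 3, 2)
  J8 needs (0, 1, 0) <= (2, 3, 2) -> finishes; pool += (1, 1, 2) = (3, 4, 4)
  J1 needs (0, 4, 0) <= (3, 4, 4) -> finishes; pool += (2, 2, 1) = (5, 6, 5)
  J2 needs (2, 1, 2) <= (5, 6, 5) -> finishes; pool += (2, 3, 2) = (7, 9, 7)
  J3 needs (6, 8, 5) <= (7, 9, 7) -> finishes; pool += (2, 0, 0) = (9, 9, 7)
  J9 needs (0, 9, 2) <= (9, 9, 7) -> finishes; pool += (0, 1, 2) = (9, 10, 9)


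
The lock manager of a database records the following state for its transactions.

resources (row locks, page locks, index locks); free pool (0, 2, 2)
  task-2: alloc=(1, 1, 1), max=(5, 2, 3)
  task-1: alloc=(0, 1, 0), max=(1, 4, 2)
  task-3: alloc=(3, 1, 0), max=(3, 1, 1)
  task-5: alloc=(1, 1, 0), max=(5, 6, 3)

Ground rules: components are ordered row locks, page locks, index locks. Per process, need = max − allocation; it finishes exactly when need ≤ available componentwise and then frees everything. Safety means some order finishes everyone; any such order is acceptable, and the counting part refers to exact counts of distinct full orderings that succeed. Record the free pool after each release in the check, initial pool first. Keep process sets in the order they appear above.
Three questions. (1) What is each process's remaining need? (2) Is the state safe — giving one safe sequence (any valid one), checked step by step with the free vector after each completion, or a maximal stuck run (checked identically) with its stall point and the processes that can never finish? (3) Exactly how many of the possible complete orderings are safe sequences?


(1) Remaining need (order row locks, page locks, index locks):
  task-2: (4, 1, 2)
  task-1: (1, 3, 2)
  task-3: (0, 0, 1)
  task-5: (4, 5, 3)
(2) UNSAFE.
Key observation: row locks is the bottleneck — with task-3, task-1 done the pool holds (3, 4, 2), short of every remaining need.
Going as far as possible: task-3, task-1; after that, nothing fits. Verifying each step:
  pool = (0, 2, 2)
  task-3: need (0, 0, 1) fits (0, 2, 2); releases (3, 1, 0), pool now (3, 3, 2)
  task-1: need (1, 3, 2) fits (3, 3, 2); releases (0, 1, 0), pool now (3, 4, 2)
  task-2 still needs (4, 1, 2) but only (3, 4, 2) is free — short on row locks
  task-5 still needs (4, 5, 3) but only (3, 4, 2) is free — short on row locks, page locks and index locks
Permanently blocked: task-2 and task-5.
(3) The exact count: 0 of the possible complete orderings are safe sequences.


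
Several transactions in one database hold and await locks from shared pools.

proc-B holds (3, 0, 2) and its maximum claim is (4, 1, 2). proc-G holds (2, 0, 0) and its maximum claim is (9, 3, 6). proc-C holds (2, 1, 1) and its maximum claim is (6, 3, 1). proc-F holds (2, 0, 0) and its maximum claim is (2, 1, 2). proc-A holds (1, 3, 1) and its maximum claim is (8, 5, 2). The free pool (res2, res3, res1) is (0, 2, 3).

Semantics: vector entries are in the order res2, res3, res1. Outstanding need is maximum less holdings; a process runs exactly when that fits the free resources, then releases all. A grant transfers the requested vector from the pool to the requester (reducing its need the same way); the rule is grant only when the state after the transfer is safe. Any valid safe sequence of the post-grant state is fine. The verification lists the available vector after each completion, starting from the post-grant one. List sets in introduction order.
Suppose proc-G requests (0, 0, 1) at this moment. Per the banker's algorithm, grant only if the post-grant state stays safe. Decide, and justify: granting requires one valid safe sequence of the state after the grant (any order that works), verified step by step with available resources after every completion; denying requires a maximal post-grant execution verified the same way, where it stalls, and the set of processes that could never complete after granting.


GRANT — the state after the grant stays safe, e.g. via proc-F, proc-B, proc-C, proc-A, proc-G.
Key observation: with (0, 2, 2) left after the transfer, proc-F can run at once — the state stays safe.
Verifying the post-grant state step by step:
  pool = (0, 2, 2)
  run proc-F (needs (0, 1, 2), free (0, 2, 2)); after release of (2, 0, 0) the pool is (2, 2, 2)
  run proc-B (needs (1, 1, 0), free (2, 2, 2)); after release of (3, 0, 2) the pool is (5, 2, 4)
  run proc-C (needs (4, 2, 0), free (5, 2, 4)); after release of (2, 1, 1) the pool is (7, 3, 5)
  run proc-A (needs (7, 2, 1), free (7, 3, 5)); after release of (1, 3, 1) the pool is (8, 6, 6)
  run proc-G (needs (7, 3, 5), free (8, 6, 6)); after release of (2, 0, 1) the pool is (10, 6, 7)


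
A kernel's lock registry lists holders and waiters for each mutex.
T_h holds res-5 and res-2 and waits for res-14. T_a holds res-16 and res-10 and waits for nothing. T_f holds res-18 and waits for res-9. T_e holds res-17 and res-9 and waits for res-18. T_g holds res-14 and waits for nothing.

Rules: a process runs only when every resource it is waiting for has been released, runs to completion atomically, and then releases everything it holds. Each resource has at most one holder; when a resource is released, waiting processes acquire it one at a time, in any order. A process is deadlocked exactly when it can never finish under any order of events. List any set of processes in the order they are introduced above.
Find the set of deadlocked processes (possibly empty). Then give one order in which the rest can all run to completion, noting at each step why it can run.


The deadlocked set is T_f and T_e.
Key observation: the cycle T_f -> T_e -> T_f can never break — each member waits on the next; no other process is dragged down with it.
A valid finishing order for the others: T_g, T_h, T_a.
Verifying each step:
  T_g waits on nothing -> runs at once and releases res-14
  run T_h (all its waits — res-14 — are resolved); releases res-5 and res-2
  T_a waits on nothing -> runs at once and releases res-16 and res-10


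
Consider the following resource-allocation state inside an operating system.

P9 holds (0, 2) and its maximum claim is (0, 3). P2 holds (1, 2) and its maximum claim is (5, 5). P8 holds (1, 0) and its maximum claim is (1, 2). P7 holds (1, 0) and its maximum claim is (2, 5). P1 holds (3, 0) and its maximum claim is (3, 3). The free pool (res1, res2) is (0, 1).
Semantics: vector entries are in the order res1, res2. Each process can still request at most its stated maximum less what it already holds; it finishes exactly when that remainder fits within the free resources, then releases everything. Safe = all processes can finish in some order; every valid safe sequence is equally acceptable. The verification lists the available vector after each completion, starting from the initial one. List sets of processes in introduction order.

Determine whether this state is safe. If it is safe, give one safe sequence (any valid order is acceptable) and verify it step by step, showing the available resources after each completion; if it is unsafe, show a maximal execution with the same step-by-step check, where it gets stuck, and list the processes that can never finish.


SAFE — a valid safe sequence is P9, P8, P1, P2, P7.
Key observation: P9 marks the first exact bind of the order: its need (0, 1) fits the free (0, 1) with zero slack on a requested resource.
Step-by-step check:
  pool = (0, 1)
  P9: need (0, 1) fits (0, 1); releases (0, 2), pool now (0, 3)
  P8: need (0, 2) fits (0, 3); releases (1, 0), pool now (1, 3)
  P1: need (0, 3) fits (1, 3); releases (3, 0), pool now (4, 3)
  P2: need (4, 3) fits (4, 3); releases (1, 2), pool now (5, 5)
  P7: need (1, 5) fits (5, 5); releases (1, 0), pool now (6, 5)


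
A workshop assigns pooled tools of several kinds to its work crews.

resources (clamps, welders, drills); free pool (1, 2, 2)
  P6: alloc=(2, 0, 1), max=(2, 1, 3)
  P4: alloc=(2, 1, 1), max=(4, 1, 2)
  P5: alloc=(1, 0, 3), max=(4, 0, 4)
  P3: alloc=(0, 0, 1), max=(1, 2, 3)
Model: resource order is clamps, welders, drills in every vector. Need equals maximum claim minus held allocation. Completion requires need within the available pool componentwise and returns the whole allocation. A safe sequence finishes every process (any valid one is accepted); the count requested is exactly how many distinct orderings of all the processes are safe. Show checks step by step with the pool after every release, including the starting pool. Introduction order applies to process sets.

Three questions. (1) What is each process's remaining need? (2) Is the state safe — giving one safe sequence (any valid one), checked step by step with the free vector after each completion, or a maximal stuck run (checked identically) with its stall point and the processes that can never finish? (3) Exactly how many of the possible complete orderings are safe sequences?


(1) Need matrix, components ordered clamps, welders, drills:
  P6: (0, 1, 2)
  P4: (2, 0, 1)
  P5: (3, 0, 1)
  P3: (1, 2, 2)
(2) SAFE, for example via the order P6, P3, P5, P4.
Key observation: at P6 the run first touches a limit — (0, 1, 2) against (1, 2, 2), exact on a resource it actually requests.
Verifying each step:
  pool = (1, 2, 2)
  P6: need (0, 1, 2) fits (1, 2, 2); releases (2, 0, 1), pool now (3, 2, 3)
  P3: need (1, 2, 2) fits (3, 2, 3); releases (0, 0, 1), pool now (3, 2, 4)
  P5: need (3, 0, 1) fits (3, 2, 4); releases (1, 0, 3), pool now (4, 2, 7)
  P4: need (2, 0, 1) fits (4, 2, 7); releases (2, 1, 1), pool now (6, 3, 8)
(3) The exact count: 8 of the possible complete orderings are safe sequences.


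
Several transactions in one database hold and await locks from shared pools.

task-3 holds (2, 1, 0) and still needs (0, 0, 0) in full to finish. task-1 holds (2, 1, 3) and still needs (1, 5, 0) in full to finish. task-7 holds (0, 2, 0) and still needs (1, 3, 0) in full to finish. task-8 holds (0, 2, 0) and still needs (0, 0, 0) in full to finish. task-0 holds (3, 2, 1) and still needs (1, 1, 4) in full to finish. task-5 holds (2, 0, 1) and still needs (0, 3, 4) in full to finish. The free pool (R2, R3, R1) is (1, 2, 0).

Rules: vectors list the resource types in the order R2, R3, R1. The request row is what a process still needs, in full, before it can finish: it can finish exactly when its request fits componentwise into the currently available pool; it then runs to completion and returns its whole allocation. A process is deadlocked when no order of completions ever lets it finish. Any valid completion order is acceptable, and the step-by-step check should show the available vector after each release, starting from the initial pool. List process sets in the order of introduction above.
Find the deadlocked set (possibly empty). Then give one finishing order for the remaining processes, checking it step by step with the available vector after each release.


Deadlocked set: task-0 and task-5.
Key observation: the pool after task-3, task-7, task-1, task-8 is (5, 8, 3); every surviving request exceeds it in R1, so progress ends there.
One completion order for the rest: task-3, task-7, task-1, task-8. Verifying each step:
  pool = (1, 2, 0)
  run task-3 (needs (0, 0, 0), free (1, 2, 0)); after release of (2, 1, 0) the pool is (3, 3, 0)
  run task-7 (needs (1, 3, 0), free (3, 3, 0)); after release of (0, 2, 0) the pool is (3, 5, 0)
  run task-1 (needs (1, 5, 0), free (3, 5, 0)); after release of (2, 1, 3) the pool is (5, 6, 3)
  run task-8 (needs (0, 0, 0), free (5, 6, 3)); after release of (0, 2, 0) the pool is (5, 8, 3)
The stuck group stays short no matter what:
  task-0 cannot run: need (1, 1, 4) vs free (5, 8, 3) (insufficient R1)
  task-5 cannot run: need (0, 3, 4) vs free (5, 8, 3) (insufficient R1)


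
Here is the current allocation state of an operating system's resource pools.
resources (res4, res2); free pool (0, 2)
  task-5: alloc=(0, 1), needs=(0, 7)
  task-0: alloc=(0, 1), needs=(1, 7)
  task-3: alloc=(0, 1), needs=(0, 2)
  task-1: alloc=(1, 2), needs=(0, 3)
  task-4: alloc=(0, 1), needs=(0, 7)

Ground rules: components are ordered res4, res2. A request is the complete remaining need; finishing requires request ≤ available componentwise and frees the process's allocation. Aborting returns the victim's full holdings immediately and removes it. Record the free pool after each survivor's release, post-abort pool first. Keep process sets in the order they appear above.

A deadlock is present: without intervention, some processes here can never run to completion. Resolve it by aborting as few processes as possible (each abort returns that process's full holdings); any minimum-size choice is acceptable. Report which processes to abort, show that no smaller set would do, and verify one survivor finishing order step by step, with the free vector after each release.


The answer: abort task-0 and task-4.
Key observation: task-5 had no path to completion before; after the abort of task-0 and task-4 ((0, 2) returned), step 3 is where it fits.
Why nothing smaller works — every single abort fails: task-5 alone leaves task-0 blocked (short on res2); task-0 alone leaves task-5 blocked (short on res2); task-3 alone leaves task-5 blocked (short on res2); task-1 alone leaves task-5 blocked (short on res2); task-4 alone leaves task-5 blocked (short on res2).
Survivors finish in the order: task-3, task-1, task-5. Walking it through (pool after the aborts first):
  pool = (0, 4)
  task-3 needs (0, 2) <= (0, 4) -> finishes; pool += (0, 1) = (0, 5)
  task-1 needs (0, 3) <= (0, 5) -> finishes; pool += (1, 2) = (1, 7)
  task-5 needs (0, 7) <= (1, 7) -> finishes; pool += (0, 1) = (1, 8)


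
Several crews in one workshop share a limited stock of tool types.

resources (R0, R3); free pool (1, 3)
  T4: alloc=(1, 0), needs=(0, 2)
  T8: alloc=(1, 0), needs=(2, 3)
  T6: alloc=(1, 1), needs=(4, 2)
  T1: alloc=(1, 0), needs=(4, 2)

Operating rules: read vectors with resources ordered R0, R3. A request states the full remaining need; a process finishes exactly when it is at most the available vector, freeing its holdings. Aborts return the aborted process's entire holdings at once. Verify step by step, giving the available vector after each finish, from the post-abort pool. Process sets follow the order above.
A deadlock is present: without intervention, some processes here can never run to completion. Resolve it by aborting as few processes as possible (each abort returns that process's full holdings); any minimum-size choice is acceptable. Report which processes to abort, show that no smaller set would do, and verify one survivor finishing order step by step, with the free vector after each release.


Minimum abort set: T1.
Key observation: no ordering could ever have run T6 before the abort of T1; with (1, 0) back in the pool it fits at step 3.
Minimality: the empty abort set fails — the state is deadlocked as it stands.
One survivor order: T8, T4, T6. Walking it through (post-abort pool first):
  pool = (2, 3)
  T8 needs (2, 3) <= (2, 3) -> finishes; pool += (1, 0) = (3, 3)
  T4 needs (0, 2) <= (3, 3) -> finishes; pool += (1, 0) = (4, 3)
  T6 needs (4, 2) <= (4, 3) -> finishes; pool += (1, 1) = (5, 4)


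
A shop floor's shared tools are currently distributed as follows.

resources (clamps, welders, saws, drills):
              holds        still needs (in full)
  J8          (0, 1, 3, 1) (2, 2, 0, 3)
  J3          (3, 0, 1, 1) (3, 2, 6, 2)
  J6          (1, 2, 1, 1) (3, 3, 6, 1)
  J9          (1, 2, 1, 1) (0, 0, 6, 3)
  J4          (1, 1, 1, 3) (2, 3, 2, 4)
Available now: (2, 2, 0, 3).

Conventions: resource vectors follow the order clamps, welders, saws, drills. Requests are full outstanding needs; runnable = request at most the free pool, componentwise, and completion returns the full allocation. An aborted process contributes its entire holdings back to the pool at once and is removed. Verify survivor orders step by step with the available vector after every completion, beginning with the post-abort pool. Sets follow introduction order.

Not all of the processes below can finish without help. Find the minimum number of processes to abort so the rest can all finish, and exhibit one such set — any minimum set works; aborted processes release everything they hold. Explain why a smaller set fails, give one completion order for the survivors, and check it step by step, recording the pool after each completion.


The answer: abort J6 and J9.
Key observation: J3 could never have finished before the abort; with (2, 4, 2, 2) returned by J6 and J9, it fits at step 3.
Why nothing smaller works — every single abort fails: J8 alone leaves J3 blocked (short on saws); J3 alone leaves J6 blocked (short on saws); J6 alone leaves J3 blocked (short on saws); J9 alone leaves J3 blocked (short on saws); J4 alone leaves J3 blocked (short on saws).
One survivor order: J8, J4, J3. Step-by-step check (post-abort pool first):
  pool = (4, 6, 2, 5)
  run J8 (needs (2, 2, 0, 3), free (4, 6, 2, 5)); after release of (0, 1, 3, 1) the pool is (4, 7, 5, 6)
  run J4 (needs (2, 3, 2, 4), free (4, 7, 5, 6)); after release of (1, 1, 1, 3) the pool is (5, 8, 6, 9)
  run J3 (needs (3, 2, 6, 2), free (5, 8, 6, 9)); after release of (3, 0, 1, 1) the pool is (8, 8, 7, 10)


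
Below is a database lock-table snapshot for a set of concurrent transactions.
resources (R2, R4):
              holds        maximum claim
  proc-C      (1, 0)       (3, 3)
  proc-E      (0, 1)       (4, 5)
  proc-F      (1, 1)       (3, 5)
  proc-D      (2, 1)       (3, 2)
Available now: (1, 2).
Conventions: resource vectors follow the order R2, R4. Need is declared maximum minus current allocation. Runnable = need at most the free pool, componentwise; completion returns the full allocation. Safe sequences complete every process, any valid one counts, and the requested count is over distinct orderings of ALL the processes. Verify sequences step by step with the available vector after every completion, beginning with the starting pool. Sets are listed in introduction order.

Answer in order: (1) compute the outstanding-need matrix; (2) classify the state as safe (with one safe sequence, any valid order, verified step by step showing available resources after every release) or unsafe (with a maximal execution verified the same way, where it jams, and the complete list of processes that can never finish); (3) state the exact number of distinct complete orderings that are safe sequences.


(1) Remaining need (order R2, R4):
  proc-C: (2, 3)
  proc-E: (4, 4)
  proc-F: (2, 4)
  proc-D: (1, 1)
(2) UNSAFE — no complete ordering exists.
Key observation: proc-D, proc-C can finish, but then (4, 3) is all there is, and the blocked group's R4 demands exceed it.
A maximal execution: proc-D, proc-C — then nothing else fits. Walking it through:
  pool = (1, 2)
  proc-D: need (1, 1) fits (1, 2); releases (2, 1), pool now (3, 3)
  proc-C: need (2, 3) fits (3, 3); releases (1, 0), pool now (4, 3)
  blocked: proc-E wants (4, 4), pool (4, 3) — not enough R4
  blocked: proc-F wants (2, 4), pool (4, 3) — not enough R4
Never able to finish: proc-E and proc-F.
(3) Exactly 0 of the possible complete orderings are safe sequences.


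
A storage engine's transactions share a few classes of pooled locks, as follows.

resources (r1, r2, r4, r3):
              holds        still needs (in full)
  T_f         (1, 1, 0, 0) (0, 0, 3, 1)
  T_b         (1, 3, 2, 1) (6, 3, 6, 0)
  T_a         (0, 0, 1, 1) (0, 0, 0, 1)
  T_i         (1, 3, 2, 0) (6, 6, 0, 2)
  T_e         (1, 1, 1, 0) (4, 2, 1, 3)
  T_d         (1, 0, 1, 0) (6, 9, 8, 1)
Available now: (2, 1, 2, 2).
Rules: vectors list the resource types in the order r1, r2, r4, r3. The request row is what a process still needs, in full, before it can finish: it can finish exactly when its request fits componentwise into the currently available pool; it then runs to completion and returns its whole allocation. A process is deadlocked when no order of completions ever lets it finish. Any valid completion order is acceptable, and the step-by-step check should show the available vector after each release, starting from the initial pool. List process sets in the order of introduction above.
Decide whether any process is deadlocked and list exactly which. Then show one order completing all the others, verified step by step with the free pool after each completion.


Deadlocked: T_b, T_i, T_e and T_d.
Key observation: no order helps: past T_a, T_f, the free pool tops out at (3, 2, 3, 3), below what each blocked process needs in r1.
One completion order for the rest: T_a, T_f. Check, step by step:
  pool = (2, 1, 2, 2)
  run T_a (needs (0, 0, 0, 1), free (2, 1, 2, 2)); after release of (0, 0, 1, 1) the pool is (2, 1, 3, 3)
  run T_f (needs (0, 0, 3, 1), free (2, 1, 3, 3)); after release of (1, 1, 0, 0) the pool is (3, 2, 3, 3)
The stuck group stays short no matter what:
  blocked: T_b wants (6, 3, 6, 0), pool (3, 2, 3, 3) — not enough r1, r2 and r4
  blocked: T_i wants (6, 6, 0, 2), pool (3, 2, 3, 3) — not enough r1 and r2
  blocked: T_e wants (4, 2, 1, 3), pool (3, 2, 3, 3) — not enough r1
  blocked: T_d wants (6, 9, 8, 1), pool (3, 2, 3, 3) — not enough r1, r2 and r4


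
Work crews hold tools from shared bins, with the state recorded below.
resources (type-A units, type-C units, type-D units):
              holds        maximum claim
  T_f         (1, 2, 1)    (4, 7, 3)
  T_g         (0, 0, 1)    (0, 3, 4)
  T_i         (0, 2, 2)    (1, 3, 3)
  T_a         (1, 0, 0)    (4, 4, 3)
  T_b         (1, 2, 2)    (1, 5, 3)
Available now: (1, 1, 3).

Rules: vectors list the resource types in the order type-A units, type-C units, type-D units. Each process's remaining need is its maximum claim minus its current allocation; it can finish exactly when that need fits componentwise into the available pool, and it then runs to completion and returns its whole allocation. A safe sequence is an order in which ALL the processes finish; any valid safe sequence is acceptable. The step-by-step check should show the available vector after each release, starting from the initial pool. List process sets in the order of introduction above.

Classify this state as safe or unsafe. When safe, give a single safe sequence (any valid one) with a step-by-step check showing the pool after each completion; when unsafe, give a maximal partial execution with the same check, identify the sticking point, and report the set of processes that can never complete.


UNSAFE — no complete ordering exists.
Key observation: type-A units is the bottleneck — with T_i, T_b, T_g done the pool holds (2, 5, 8), short of every remaining need.
The run T_i, T_b, T_g cannot be extended any further. Walking it through:
  pool = (1, 1, 3)
  T_i: need (1, 1, 1) fits (1, 1, 3); releases (0, 2, 2), pool now (1, 3, 5)
  T_b: need (0, 3, 1) fits (1, 3, 5); releases (1, 2, 2), pool now (2, 5, 7)
  T_g: need (0, 3, 3) fits (2, 5, 7); releases (0, 0, 1), pool now (2, 5, 8)
  blocked: T_f wants (3, 5, 2), pool (2, 5, 8) — not enough type-A units
  blocked: T_a wants (3, 4, 3), pool (2, 5, 8) — not enough type-A units
Never able to finish: T_f and T_a.


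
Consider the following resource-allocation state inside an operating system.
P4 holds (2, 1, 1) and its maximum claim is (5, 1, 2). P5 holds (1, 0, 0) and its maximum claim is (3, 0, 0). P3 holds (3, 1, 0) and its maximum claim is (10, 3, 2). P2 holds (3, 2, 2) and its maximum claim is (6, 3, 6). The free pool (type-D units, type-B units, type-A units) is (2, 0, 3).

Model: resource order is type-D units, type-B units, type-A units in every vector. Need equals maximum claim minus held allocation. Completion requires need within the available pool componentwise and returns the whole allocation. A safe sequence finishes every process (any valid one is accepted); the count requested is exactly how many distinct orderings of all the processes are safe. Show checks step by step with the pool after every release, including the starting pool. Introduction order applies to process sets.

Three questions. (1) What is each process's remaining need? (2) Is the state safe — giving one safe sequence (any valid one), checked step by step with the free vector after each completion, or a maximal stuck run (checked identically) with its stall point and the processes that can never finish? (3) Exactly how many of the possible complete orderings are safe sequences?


(1) Outstanding need per process (order type-D units, type-B units, type-A units):
  P4: (3, 0, 1)
  P5: (2, 0, 0)
  P3: (7, 2, 2)
  P2: (3, 1, 4)
(2) SAFE, for example via the order P5, P4, P2, P3.
Key observation: the order's first zero-slack moment is P5 ((2, 0, 0) needed, (2, 0, 3) free — a requested resource with nothing to spare).
Check, step by step:
  pool = (2, 0, 3)
  run P5 (needs (2, 0, 0), free (2, 0, 3)); after release of (1, 0, 0) the pool is (3, 0, 3)
  run P4 (needs (3, 0, 1), free (3, 0, 3)); after release of (2, 1, 1) the pool is (5, 1, 4)
  run P2 (needs (3, 1, 4), free (5, 1, 4)); after release of (3, 2, 2) the pool is (8, 3, 6)
  run P3 (needs (7, 2, 2), free (8, 3, 6)); after release of (3, 1, 0) the pool is (11, 4, 6)
(3) Precisely 1 of the possible complete orderings is a safe sequence.


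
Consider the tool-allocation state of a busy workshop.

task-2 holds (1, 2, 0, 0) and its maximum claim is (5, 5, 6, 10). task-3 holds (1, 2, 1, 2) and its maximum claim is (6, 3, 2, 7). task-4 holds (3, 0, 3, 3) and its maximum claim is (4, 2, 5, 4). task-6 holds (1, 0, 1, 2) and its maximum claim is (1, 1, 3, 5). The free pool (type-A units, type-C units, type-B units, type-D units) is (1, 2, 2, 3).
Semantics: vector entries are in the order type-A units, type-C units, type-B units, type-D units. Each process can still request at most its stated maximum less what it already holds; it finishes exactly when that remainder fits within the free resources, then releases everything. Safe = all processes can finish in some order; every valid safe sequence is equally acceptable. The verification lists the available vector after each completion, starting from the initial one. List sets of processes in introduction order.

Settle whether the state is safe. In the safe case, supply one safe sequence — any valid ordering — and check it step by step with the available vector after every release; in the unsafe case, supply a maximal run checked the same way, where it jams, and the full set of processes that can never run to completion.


SAFE, for example via the order task-6, task-4, task-3, task-2.
Key observation: reading the order forward, task-6 is the first process whose need (0, 1, 2, 3) meets the free pool (1, 2, 2, 3) exactly on a resource it requests.
Check, step by step:
  pool = (1, 2, 2, 3)
  task-6 needs (0, 1, 2, 3) <= (1, 2, 2, 3) -> finishes; pool += (1, 0, 1, 2) = (2, 2, 3, 5)
  task-4 needs (1, 2, 2, 1) <= (2, 2, 3, 5) -> finishes; pool += (3, 0, 3, 3) = (5, 2, 6, 8)
  task-3 needs (5, 1, 1, 5) <= (5, 2, 6, 8) -> finishes; pool += (1, 2, 1, 2) = (6, 4, 7, 10)
  task-2 needs (4, 3, 6, 10) <= (6, 4, 7, 10) -> finishes; pool += (1, 2, 0, 0) = (7, 6, 7, 10)


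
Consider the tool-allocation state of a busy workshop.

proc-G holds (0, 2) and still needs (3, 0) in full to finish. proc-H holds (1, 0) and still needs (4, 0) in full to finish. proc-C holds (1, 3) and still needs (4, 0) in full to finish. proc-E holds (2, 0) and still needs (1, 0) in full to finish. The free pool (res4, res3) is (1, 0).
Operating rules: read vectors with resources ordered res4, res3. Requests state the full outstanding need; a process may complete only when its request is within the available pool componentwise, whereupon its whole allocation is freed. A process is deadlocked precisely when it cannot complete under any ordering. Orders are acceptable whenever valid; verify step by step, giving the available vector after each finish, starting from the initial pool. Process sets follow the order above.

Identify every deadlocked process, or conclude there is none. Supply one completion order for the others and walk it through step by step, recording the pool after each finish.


The deadlocked set is proc-H and proc-C.
Key observation: no order helps: past proc-E, proc-G, the free pool tops out at (3, 2), below what each blocked process needs in res4.
The rest can finish in the order proc-E, proc-G. Verifying each step:
  pool = (1, 0)
  run proc-E (needs (1, 0), free (1, 0)); after release of (2, 0) the pool is (3, 0)
  run proc-G (needs (3, 0), free (3, 0)); after release of (0, 2) the pool is (3, 2)
The blocked processes can never fit:
  proc-H still needs (4, 0) but only (3, 2) is free — short on res4
  proc-C still needs (4, 0) but only (3, 2) is free — short on res4


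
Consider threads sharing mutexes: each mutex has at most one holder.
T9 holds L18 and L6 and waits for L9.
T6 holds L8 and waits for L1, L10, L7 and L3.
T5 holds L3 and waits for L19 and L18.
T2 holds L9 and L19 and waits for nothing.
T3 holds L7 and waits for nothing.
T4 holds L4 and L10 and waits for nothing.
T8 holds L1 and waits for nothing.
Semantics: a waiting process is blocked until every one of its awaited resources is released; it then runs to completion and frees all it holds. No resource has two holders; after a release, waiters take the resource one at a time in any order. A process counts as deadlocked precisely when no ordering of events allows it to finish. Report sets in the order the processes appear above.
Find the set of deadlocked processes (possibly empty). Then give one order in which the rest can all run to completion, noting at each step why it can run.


The deadlocked set is empty.
Key observation: there is no circular wait here — follow any chain and it reaches a process that is free to run now.
One completion order for the rest: T3, T8, T4, T2, T9, T5, T6.
Check, step by step:
  T3 waits on nothing -> runs at once and releases L7
  T8 waits on nothing -> runs at once and releases L1
  T4 waits on nothing -> runs at once and releases L4 and L10
  T2 waits on nothing -> runs at once and releases L9 and L19
  run T9 (all its waits — L9 — are resolved); releases L18 and L6
  run T5 (all its waits — L19 and L18 — are resolved); releases L3
  run T6 (all its waits — L1, L10, L7 and L3 — are resolved); releases L8


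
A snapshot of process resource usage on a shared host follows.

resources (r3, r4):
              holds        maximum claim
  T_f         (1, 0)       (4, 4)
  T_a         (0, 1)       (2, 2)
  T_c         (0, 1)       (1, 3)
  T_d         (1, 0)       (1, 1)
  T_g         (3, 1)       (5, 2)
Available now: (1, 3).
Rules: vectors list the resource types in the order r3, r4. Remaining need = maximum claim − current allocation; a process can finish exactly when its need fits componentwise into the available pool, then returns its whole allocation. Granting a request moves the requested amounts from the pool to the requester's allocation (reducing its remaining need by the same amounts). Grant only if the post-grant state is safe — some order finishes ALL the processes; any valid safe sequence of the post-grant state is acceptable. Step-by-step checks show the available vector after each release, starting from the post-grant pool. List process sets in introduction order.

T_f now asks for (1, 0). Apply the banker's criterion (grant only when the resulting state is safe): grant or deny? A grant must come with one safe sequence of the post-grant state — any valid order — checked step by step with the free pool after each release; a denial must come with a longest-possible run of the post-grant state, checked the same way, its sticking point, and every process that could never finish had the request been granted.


DENY: after the grant no complete ordering would exist.
Key observation: r3 is the bottleneck — with T_d, T_c done the pool holds (1, 4), short of every remaining need.
On the post-grant state, T_d, T_c is a maximal run — nothing extends it. Verifying each step:
  pool = (0, 3)
  T_d needs (0, 1) <= (0, 3) -> finishes; pool += (1, 0) = (1, 3)
  T_c needs (1, 2) <= (1, 3) -> finishes; pool += (0, 1) = (1, 4)
  T_f still needs (2, 4) but only (1, 4) is free — short on r3
  T_a still needs (2, 1) but only (1, 4) is free — short on r3
  T_g still needs (2, 1) but only (1, 4) is free — short on r3
Post-grant, the permanently blocked set is T_f, T_a and T_g.


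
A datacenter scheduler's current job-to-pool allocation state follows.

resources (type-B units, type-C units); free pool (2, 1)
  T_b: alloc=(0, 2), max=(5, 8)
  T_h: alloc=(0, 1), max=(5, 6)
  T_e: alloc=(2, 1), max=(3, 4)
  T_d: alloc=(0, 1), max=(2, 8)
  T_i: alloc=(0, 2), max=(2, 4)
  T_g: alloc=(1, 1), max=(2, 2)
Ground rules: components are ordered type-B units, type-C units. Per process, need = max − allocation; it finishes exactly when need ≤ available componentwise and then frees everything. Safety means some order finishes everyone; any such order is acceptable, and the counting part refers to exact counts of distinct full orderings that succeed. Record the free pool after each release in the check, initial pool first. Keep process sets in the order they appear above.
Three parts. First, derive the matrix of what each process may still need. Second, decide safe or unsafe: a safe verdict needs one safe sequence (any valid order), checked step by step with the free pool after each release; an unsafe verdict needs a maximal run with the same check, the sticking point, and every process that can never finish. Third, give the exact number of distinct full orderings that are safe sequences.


(1) Outstanding need per process (order type-B units, type-C units):
  T_b: (5, 6)
  T_h: (5, 5)
  T_e: (1, 3)
  T_d: (2, 7)
  T_i: (2, 2)
  T_g: (1, 1)
(2) The state is SAFE; one workable sequence: T_g, T_i, T_e, T_h, T_b, T_d.
Key observation: the first exact fit in this order is T_g — it needs (1, 1) with (2, 1) free, meeting a requested resource to the last unit.
Check, step by step:
  pool = (2, 1)
  run T_g (needs (1, 1), free (2, 1)); after release of (1, 1) the pool is (3, 2)
  run T_i (needs (2, 2), free (3, 2)); after release of (0, 2) the pool is (3, 4)
  run T_e (needs (1, 3), free (3, 4)); after release of (2, 1) the pool is (5, 5)
  run T_h (needs (5, 5), free (5, 5)); after release of (0, 1) the pool is (5, 6)
  run T_b (needs (5, 6), free (5, 6)); after release of (0, 2) the pool is (5, 8)
  run T_d (needs (2, 7), free (5, 8)); after release of (0, 1) the pool is (5, 9)
(3) Precisely 1 of the possible complete orderings is a safe sequence.


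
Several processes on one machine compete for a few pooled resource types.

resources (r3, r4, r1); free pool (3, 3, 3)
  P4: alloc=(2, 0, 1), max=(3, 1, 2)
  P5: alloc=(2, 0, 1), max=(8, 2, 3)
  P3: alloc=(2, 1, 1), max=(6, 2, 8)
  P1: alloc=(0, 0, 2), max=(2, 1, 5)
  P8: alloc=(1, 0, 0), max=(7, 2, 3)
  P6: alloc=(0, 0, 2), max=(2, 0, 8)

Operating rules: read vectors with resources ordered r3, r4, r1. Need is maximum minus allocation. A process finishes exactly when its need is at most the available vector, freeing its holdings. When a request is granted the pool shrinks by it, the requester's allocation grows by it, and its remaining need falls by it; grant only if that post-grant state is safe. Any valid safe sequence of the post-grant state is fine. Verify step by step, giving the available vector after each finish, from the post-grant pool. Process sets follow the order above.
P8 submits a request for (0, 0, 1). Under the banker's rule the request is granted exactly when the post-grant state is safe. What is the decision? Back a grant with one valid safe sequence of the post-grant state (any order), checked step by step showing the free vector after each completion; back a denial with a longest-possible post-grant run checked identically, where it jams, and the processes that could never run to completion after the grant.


DENY — the pretend-granted state is unsafe.
Key observation: after P4, P1 the pool peaks at (5, 3, 5), and each blocked process is short somewhere: P5 on r3; P3 on r1; P8 on r3; P6 on r1.
Pretend the grant happened; the run P4, P1 goes as far as possible. Walking it through:
  pool = (3, 3, 2)
  P4 needs (1, 1, 1) <= (3, 3, 2) -> finishes; pool += (2, 0, 1) = (5, 3, 3)
  P1 needs (2, 1, 3) <= (5, 3, 3) -> finishes; pool += (0, 0, 2) = (5, 3, 5)
  blocked: P5 wants (6, 2, 2), pool (5, 3, 5) — not enough r3
  blocked: P3 wants (4, 1, 7), pool (5, 3, 5) — not enough r1
  blocked: P8 wants (6, 2, 2), pool (5, 3, 5) — not enough r3
  blocked: P6 wants (2, 0, 6), pool (5, 3, 5) — not enough r1
Had the request been granted, P5, P3, P8 and P6 could never finish.
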